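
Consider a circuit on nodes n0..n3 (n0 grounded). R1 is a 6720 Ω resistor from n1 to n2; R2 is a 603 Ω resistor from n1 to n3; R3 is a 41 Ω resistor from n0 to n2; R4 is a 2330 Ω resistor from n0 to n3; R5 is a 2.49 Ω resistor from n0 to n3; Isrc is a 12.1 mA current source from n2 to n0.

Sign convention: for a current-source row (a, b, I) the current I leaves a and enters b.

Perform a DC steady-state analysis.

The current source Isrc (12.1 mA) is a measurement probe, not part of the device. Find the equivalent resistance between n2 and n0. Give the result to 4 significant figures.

MNA unknowns: 3 node voltages V₁..V_3
R1: Y=0.0001488 on G[1,2]
R2: Y=0.001658 on G[1,3]
R3: Y=0.02439 on G[0,2]
R4: Y=0.0004292 on G[0,3]
R5: Y=0.4016 on G[0,3]
Isrc: z[2]−=0.0121, z[0]+=0.0121
solve → V1=-0.04078, V2=-0.4933, V3=-0.0001675

R_eq = 40.77 Ω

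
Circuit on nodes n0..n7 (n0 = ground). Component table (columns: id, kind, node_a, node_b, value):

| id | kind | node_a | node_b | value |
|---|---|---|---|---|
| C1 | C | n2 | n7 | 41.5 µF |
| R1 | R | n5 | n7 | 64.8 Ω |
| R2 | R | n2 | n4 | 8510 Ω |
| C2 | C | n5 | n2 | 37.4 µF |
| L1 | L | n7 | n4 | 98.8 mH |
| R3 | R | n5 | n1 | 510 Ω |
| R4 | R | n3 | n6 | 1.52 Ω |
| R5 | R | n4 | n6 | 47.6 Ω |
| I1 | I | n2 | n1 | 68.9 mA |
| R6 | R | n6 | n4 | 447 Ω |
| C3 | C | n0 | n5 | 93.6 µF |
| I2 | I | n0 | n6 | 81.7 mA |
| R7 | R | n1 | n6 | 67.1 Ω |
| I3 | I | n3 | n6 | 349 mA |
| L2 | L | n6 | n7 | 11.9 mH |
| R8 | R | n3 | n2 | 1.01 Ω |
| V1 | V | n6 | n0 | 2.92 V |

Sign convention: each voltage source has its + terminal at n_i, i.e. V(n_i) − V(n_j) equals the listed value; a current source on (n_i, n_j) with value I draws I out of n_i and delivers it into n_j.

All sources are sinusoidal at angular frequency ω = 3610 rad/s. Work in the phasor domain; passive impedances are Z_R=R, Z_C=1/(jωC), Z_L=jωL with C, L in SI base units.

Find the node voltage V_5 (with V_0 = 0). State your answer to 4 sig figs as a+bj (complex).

0.5864-0.2308j V

Element admittances at ω=3610 rad/s:
  Y(C1) = 0.000+0.1498j S between n2,n7
  Y(R1) = 0.01543+0.000j S between n5,n7
  Y(R2) = 0.0001175+0.000j S between n2,n4
  Y(C2) = 0.000+0.1350j S between n5,n2
  Y(L1) = 0.000-0.002804j S between n7,n4
  Y(R3) = 0.001961+0.000j S between n5,n1
  Y(R4) = 0.6579+0.000j S between n3,n6
  Y(R5) = 0.02101+0.000j S between n4,n6
  I1: injects 0.0689 A into n1 (from n2)
  Y(R6) = 0.002237+0.000j S between n6,n4
  Y(C3) = 0.000+0.3379j S between n0,n5
  I2: injects 0.0817 A into n6 (from n0)
  Y(R7) = 0.01490+0.000j S between n1,n6
  I3: injects 0.349 A into n6 (from n3)
  Y(L2) = 0.000-0.02328j S between n6,n7
  Y(R8) = 0.9901+0.000j S between n3,n2
  V1: constraint V(n6)−V(n0) = 2.92
Assemble and solve the 8×8 MNA system:
  V(n1)=6.734-0.02683j  V(n2)=2.083-0.5639j  V(n3)=2.206-0.3388j  V(n4)=2.841+0.1048j  V(n5)=0.5864-0.2308j  V(n6)=2.920+0.000j  V(n7)=1.944-0.5157j
  i(V1)=0.003718-0.1981j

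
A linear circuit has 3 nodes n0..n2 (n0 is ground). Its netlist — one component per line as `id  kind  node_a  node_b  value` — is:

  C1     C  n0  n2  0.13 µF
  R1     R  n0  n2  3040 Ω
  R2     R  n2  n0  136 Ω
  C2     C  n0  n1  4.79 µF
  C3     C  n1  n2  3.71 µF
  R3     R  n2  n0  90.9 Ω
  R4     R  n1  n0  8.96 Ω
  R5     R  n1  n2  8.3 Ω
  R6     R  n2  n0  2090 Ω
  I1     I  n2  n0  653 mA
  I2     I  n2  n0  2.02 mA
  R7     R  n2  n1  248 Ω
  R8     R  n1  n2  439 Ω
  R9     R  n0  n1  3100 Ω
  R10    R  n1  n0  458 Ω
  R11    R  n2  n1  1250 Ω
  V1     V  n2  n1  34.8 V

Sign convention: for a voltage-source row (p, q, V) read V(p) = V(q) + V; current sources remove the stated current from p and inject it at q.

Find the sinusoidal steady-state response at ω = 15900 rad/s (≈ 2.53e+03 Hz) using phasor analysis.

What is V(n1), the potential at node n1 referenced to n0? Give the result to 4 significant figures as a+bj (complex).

-7.612+3.928j V

Element admittances at ω=15900 rad/s:
  Y(C1) = 0.000+0.002067j S between n0,n2
  Y(R1) = 0.0003289+0.000j S between n0,n2
  Y(R2) = 0.007353+0.000j S between n2,n0
  Y(C2) = 0.000+0.07616j S between n0,n1
  Y(C3) = 0.000+0.05899j S between n1,n2
  Y(R3) = 0.01100+0.000j S between n2,n0
  Y(R4) = 0.1116+0.000j S between n1,n0
  Y(R5) = 0.1205+0.000j S between n1,n2
  Y(R6) = 0.0004785+0.000j S between n2,n0
  I1: injects 0.653 A into n0 (from n2)
  I2: injects 0.00202 A into n0 (from n2)
  Y(R7) = 0.004032+0.000j S between n2,n1
  Y(R8) = 0.002278+0.000j S between n1,n2
  Y(R9) = 0.0003226+0.000j S between n0,n1
  Y(R10) = 0.002183+0.000j S between n1,n0
  Y(R11) = 0.0008000+0.000j S between n2,n1
  V1: constraint V(n2)−V(n1) = 34.8
Assemble and solve the 3×3 MNA system:
  V(n1)=-7.612+3.928j  V(n2)=27.19+3.928j
  i(V1)=-5.608-2.184j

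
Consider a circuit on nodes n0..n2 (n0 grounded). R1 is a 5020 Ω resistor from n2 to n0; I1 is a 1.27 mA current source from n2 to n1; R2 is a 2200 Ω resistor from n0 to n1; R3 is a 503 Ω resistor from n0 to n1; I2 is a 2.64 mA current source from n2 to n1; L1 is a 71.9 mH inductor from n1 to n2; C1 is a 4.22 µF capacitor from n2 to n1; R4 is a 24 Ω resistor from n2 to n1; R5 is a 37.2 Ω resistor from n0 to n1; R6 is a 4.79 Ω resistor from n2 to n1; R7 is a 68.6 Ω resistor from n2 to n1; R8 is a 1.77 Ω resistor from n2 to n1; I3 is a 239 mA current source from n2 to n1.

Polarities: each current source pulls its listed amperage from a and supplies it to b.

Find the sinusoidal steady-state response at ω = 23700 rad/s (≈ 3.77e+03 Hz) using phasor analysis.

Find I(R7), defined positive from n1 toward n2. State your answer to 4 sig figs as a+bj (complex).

Apply KCL at each of the 2 non-ground nodes and solve the resulting linear system.
Node n1: branches {I1, R2, R3, I2, L1, C1, R4, R5, R6, R7, R8, I3} → V_1 = 0.001946-0.0002331j
Node n2: branches {R1, I1, I2, L1, C1, R4, R6, R7, R8, I3} → V_2 = -0.2865+0.03431j

0.004205-0.0005036j A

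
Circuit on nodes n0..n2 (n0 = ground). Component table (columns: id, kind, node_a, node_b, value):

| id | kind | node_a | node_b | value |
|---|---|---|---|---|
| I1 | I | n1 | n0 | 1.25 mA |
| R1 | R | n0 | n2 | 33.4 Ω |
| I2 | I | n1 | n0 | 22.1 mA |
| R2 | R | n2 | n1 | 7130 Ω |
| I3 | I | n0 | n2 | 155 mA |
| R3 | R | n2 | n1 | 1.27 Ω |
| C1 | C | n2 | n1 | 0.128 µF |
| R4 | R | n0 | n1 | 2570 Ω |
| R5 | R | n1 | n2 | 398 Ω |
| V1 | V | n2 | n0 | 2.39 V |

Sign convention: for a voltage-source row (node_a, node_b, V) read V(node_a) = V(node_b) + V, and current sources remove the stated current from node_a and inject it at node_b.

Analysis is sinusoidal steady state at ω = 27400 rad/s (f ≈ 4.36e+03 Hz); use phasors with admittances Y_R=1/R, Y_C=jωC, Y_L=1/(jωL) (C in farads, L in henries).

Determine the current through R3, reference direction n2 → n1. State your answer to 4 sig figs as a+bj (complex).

Element admittances at ω=27400 rad/s:
  I1: injects 0.00125 A into n0 (from n1)
  Y(R1) = 0.02994+0.000j S between n0,n2
  I2: injects 0.0221 A into n0 (from n1)
  Y(R2) = 0.0001403+0.000j S between n2,n1
  I3: injects 0.155 A into n2 (from n0)
  Y(R3) = 0.7874+0.000j S between n2,n1
  Y(C1) = 0.000+0.003507j S between n2,n1
  Y(R4) = 0.0003891+0.000j S between n0,n1
  Y(R5) = 0.002513+0.000j S between n1,n2
  V1: constraint V(n2)−V(n0) = 2.39
Assemble and solve the 3×3 MNA system:
  V(n1)=2.359+0.0001363j  V(n2)=2.390+0.000j
  i(V1)=0.05918-5.303e-08j

0.02419-0.0001073j A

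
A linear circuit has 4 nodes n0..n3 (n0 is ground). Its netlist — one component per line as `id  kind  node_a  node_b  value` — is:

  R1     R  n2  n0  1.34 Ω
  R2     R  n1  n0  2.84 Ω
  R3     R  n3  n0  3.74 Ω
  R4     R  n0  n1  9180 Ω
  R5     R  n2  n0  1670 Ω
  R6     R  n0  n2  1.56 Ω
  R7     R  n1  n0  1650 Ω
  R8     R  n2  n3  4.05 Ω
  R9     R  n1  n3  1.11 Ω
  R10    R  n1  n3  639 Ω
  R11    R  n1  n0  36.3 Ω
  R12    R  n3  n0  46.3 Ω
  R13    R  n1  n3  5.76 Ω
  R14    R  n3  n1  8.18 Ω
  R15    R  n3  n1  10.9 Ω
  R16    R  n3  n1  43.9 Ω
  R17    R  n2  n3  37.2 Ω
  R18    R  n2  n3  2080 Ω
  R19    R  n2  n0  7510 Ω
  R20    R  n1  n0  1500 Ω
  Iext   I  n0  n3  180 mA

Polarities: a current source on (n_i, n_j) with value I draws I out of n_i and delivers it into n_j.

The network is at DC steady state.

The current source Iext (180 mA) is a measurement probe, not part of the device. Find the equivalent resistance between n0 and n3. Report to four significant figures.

Element admittances at DC:
  Y(R1) = 0.7463 S between n2,n0
  Y(R2) = 0.3521 S between n1,n0
  Y(R3) = 0.2674 S between n3,n0
  Y(R4) = 0.0001089 S between n0,n1
  Y(R5) = 0.0005988 S between n2,n0
  Y(R6) = 0.6410 S between n0,n2
  Y(R7) = 0.0006061 S between n1,n0
  Y(R8) = 0.2469 S between n2,n3
  Y(R9) = 0.9009 S between n1,n3
  Y(R10) = 0.001565 S between n1,n3
  Y(R11) = 0.02755 S between n1,n0
  Y(R12) = 0.02160 S between n3,n0
  Y(R13) = 0.1736 S between n1,n3
  Y(R14) = 0.1222 S between n3,n1
  Y(R15) = 0.09174 S between n3,n1
  Y(R16) = 0.02278 S between n3,n1
  Y(R17) = 0.02688 S between n2,n3
  Y(R18) = 0.0004808 S between n2,n3
  Y(R19) = 0.0001332 S between n2,n0
  Y(R20) = 0.0006667 S between n1,n0
  Iext: injects 0.18 A into n3 (from n0)
Assemble and solve the 3×3 MNA system:
  V(n1)=0.1715  V(n2)=0.03652  V(n3)=0.2213

R_eq = 1.230 Ω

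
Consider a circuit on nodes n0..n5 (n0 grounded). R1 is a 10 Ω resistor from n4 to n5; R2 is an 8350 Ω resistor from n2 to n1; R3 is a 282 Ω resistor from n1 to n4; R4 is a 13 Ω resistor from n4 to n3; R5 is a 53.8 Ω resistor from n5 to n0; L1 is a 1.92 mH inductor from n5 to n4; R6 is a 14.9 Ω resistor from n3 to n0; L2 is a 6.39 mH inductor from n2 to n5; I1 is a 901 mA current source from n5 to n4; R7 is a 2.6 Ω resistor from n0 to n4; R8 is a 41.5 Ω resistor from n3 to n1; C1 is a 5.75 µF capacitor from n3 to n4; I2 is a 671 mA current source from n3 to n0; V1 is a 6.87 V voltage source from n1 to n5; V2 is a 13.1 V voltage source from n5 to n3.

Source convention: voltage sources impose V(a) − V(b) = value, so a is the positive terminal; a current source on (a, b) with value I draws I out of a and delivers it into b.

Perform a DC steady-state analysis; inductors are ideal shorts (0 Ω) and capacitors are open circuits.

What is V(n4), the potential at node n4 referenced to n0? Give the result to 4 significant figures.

0.4427 V

MNA unknowns: 5 node voltages V₁..V_5 plus 4 source currents (L1, L2, V1, V2)
R1: Y=0.1000 on G[4,5]
R2: Y=0.0001198 on G[2,1]
R3: Y=0.003546 on G[1,4]
R4: Y=0.07692 on G[4,3]
R5: Y=0.01859 on G[5,0]
L1: row V5−V4=0, i_L1 at 5,4
R6: Y=0.06711 on G[3,0]
L2: row V2−V5=0, i_L2 at 2,5
I1: z[5]−=0.901, z[4]+=0.901
R7: Y=0.3846 on G[0,4]
R8: Y=0.02410 on G[3,1]
C1: Y=0.000 on G[3,4]
I2: z[3]−=0.671, z[0]+=0.671
V1: row V1−V5=6.87, i_V1 at 1,5
V2: row V5−V3=13.1, i_V2 at 5,3
solve → V1=7.313, V2=0.4427, V3=-12.66, V4=0.4427, V5=0.4427
aux → i_L1=0.2526, i_L2=0.0008228, i_V1=-0.5064, i_V2=-1.667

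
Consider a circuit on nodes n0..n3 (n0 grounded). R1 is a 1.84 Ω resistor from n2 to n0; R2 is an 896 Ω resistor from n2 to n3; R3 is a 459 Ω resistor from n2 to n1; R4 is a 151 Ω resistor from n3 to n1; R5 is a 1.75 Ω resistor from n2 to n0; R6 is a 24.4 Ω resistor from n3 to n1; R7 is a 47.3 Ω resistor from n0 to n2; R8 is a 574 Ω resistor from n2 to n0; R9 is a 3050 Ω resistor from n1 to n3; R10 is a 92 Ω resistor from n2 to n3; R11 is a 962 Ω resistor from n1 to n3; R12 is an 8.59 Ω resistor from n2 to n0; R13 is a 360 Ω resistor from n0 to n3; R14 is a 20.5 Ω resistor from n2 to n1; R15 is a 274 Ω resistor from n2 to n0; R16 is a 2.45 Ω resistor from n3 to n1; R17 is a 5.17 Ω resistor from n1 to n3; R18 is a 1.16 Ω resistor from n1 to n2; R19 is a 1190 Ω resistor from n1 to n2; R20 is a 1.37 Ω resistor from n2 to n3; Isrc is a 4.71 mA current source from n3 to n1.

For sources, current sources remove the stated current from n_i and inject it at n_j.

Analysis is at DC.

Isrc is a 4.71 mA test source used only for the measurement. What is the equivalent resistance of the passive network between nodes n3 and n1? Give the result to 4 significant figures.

R_eq = 0.9426 Ω

Element admittances at DC:
  Y(R1) = 0.5435 S between n2,n0
  Y(R2) = 0.001116 S between n2,n3
  Y(R3) = 0.002179 S between n2,n1
  Y(R4) = 0.006623 S between n3,n1
  Y(R5) = 0.5714 S between n2,n0
  Y(R6) = 0.04098 S between n3,n1
  Y(R7) = 0.02114 S between n0,n2
  Y(R8) = 0.001742 S between n2,n0
  Y(R9) = 0.0003279 S between n1,n3
  Y(R10) = 0.01087 S between n2,n3
  Y(R11) = 0.001040 S between n1,n3
  Y(R12) = 0.1164 S between n2,n0
  Y(R13) = 0.002778 S between n0,n3
  Y(R14) = 0.04878 S between n2,n1
  Y(R15) = 0.003650 S between n2,n0
  Y(R16) = 0.4082 S between n3,n1
  Y(R17) = 0.1934 S between n1,n3
  Y(R18) = 0.8621 S between n1,n2
  Y(R19) = 0.0008403 S between n1,n2
  Y(R20) = 0.7299 S between n2,n3
  Isrc: injects 0.00471 A into n1 (from n3)
Assemble and solve the 3×3 MNA system:
  V(n1)=0.001999  V(n2)=5.390e-06  V(n3)=-0.002441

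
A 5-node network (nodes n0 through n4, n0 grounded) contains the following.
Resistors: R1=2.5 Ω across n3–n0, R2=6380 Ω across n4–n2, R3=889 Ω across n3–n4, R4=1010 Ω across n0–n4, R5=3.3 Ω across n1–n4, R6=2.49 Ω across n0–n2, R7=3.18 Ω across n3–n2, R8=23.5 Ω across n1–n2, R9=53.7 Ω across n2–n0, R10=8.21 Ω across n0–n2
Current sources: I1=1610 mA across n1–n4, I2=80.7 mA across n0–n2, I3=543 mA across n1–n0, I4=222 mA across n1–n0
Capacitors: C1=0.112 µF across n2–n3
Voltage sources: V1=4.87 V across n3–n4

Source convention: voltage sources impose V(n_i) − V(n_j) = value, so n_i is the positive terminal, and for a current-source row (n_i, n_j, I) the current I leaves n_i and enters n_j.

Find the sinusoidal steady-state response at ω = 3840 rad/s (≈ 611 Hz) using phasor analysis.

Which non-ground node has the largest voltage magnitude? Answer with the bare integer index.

1

MNA unknowns: 4 node voltages V₁..V_4 plus 1 source current (V1)
R1: Y=0.4000+0.000j on G[3,0]
I1: z[1]−=1.61, z[4]+=1.61
R2: Y=0.0001567+0.000j on G[4,2]
R3: Y=0.001125+0.000j on G[3,4]
R4: Y=0.0009901+0.000j on G[0,4]
R5: Y=0.3030+0.000j on G[1,4]
R6: Y=0.4016+0.000j on G[0,2]
R7: Y=0.3145+0.000j on G[3,2]
I2: z[0]−=0.0807, z[2]+=0.0807
I3: z[1]−=0.543, z[0]+=0.543
I4: z[1]−=0.222, z[0]+=0.222
C1: Y=0.000+0.0004301j on G[2,3]
R8: Y=0.04255+0.000j on G[1,2]
R9: Y=0.01862+0.000j on G[2,0]
R10: Y=0.1218+0.000j on G[0,2]
V1: row V3−V4=4.87, i_V1 at 3,4
solve → V1=-11.86-2.103e-06j, V2=-0.7232+1.980e-06j, V3=-0.7169-2.676e-06j, V4=-5.587-2.676e-06j
aux → i_V1=0.2793-1.771e-07j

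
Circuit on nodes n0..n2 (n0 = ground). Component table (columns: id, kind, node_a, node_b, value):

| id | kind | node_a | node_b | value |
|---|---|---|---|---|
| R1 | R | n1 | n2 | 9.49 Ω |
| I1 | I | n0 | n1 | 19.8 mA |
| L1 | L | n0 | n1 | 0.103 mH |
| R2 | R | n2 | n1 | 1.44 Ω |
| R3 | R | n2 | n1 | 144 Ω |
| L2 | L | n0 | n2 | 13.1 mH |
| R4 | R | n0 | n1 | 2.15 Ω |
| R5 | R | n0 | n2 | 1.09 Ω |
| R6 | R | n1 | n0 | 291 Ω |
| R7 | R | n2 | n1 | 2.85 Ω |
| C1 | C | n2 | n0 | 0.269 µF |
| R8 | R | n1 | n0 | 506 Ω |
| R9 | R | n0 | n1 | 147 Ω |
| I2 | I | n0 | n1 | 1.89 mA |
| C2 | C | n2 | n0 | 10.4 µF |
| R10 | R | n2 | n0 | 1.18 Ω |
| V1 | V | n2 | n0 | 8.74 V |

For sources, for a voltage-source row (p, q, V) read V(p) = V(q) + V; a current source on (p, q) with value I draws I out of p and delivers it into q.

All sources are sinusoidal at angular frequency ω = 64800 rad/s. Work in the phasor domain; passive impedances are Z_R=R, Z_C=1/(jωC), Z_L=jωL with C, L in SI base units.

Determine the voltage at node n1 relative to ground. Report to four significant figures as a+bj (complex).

6.150+0.5636j V

MNA unknowns: 2 node voltages V₁..V_2 plus 1 source current (V1)
R1: Y=0.1054+0.000j on G[1,2]
I1: z[0]−=0.0198, z[1]+=0.0198
L1: Y=0.000-0.1498j on G[0,1]
R2: Y=0.6944+0.000j on G[2,1]
R3: Y=0.006944+0.000j on G[2,1]
L2: Y=0.000-0.001178j on G[0,2]
R4: Y=0.4651+0.000j on G[0,1]
R5: Y=0.9174+0.000j on G[0,2]
R6: Y=0.003436+0.000j on G[1,0]
R7: Y=0.3509+0.000j on G[2,1]
C1: Y=0.000+0.01743j on G[2,0]
R8: Y=0.001976+0.000j on G[1,0]
R9: Y=0.006803+0.000j on G[0,1]
I2: z[0]−=0.00189, z[1]+=0.00189
C2: Y=0.000+0.6739j on G[2,0]
R10: Y=0.8475+0.000j on G[2,0]
V1: row V2−V0=8.74, i_V1 at 2,0
solve → V1=6.150+0.5636j, V2=8.740+0.000j
aux → i_V1=-18.42-5.380j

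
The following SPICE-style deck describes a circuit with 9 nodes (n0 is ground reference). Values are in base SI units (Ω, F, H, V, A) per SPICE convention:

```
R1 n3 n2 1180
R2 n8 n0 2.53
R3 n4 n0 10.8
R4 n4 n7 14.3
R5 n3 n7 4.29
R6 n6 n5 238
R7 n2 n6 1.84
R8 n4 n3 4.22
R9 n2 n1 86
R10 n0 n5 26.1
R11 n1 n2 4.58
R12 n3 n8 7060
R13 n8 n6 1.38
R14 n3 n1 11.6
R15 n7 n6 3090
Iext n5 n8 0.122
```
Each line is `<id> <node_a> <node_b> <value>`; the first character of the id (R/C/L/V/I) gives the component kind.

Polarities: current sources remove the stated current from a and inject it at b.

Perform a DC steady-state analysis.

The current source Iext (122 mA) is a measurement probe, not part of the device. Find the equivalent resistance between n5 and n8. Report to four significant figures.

R_eq = 25.45 Ω

Apply KCL at each of the 8 non-ground nodes and solve the resulting linear system.
Node n1: branches {R9, R11, R14} → V_1 = 0.1857
Node n2: branches {R1, R7, R9, R11} → V_2 = 0.2165
Node n3: branches {R1, R5, R8, R12, R14} → V_3 = 0.1033
Node n4: branches {R3, R4, R8} → V_4 = 0.07839
Node n5: branches {R6, R10, Iext} → V_5 = -2.847
Node n6: branches {R6, R7, R13, R15} → V_6 = 0.2298
Node n7: branches {R4, R5, R15} → V_7 = 0.09771
Node n8: branches {R2, R12, R13, Iext} → V_8 = 0.2576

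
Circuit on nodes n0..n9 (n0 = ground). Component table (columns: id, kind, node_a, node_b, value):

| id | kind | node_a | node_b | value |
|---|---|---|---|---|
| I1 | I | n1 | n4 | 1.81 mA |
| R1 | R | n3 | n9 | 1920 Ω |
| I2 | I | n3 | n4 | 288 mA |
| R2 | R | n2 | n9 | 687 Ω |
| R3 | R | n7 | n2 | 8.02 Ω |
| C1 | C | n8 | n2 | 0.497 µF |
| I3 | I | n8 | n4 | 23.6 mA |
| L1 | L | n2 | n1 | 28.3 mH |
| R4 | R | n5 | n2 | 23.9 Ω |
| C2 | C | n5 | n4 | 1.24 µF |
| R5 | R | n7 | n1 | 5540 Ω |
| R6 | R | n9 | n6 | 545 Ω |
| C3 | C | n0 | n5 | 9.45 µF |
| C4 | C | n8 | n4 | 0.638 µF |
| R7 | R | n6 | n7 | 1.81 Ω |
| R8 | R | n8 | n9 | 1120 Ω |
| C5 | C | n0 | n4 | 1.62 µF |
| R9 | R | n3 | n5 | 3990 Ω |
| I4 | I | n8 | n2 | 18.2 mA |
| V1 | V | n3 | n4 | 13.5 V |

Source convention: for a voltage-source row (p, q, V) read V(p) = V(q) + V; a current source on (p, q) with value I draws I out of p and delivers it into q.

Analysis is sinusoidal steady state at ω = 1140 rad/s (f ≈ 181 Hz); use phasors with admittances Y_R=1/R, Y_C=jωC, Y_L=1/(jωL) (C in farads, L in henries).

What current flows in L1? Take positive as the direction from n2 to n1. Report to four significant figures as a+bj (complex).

Element admittances at ω=1140 rad/s:
  I1: injects 0.00181 A into n4 (from n1)
  Y(R1) = 0.0005208+0.000j S between n3,n9
  I2: injects 0.288 A into n4 (from n3)
  Y(R2) = 0.001456+0.000j S between n2,n9
  Y(R3) = 0.1247+0.000j S between n7,n2
  Y(C1) = 0.000+0.0005666j S between n8,n2
  I3: injects 0.0236 A into n4 (from n8)
  Y(L1) = 0.000-0.03100j S between n2,n1
  Y(R4) = 0.04184+0.000j S between n5,n2
  Y(C2) = 0.000+0.001414j S between n5,n4
  Y(R5) = 0.0001805+0.000j S between n7,n1
  Y(R6) = 0.001835+0.000j S between n9,n6
  Y(C3) = 0.000+0.01077j S between n0,n5
  Y(C4) = 0.000+0.0007273j S between n8,n4
  Y(R7) = 0.5525+0.000j S between n6,n7
  Y(R8) = 0.0008929+0.000j S between n8,n9
  Y(C5) = 0.000+0.001847j S between n0,n4
  Y(R9) = 0.0002506+0.000j S between n3,n5
  I4: injects 0.0182 A into n2 (from n8)
  V1: constraint V(n3)−V(n4) = 13.5
Assemble and solve the 10×10 MNA system:
  V(n1)=0.2838+0.04762j  V(n2)=0.2846+0.1061j  V(n3)=11.59+0.2999j  V(n4)=-1.907+0.2999j  V(n5)=0.3269-0.05142j  V(n6)=0.2583+0.1860j  V(n7)=0.2632+0.1713j  V(n8)=-14.07+23.64j  V(n9)=-1.198+4.625j
  i(V1)=-0.2975+0.002165j

0.001814-2.232e-05j A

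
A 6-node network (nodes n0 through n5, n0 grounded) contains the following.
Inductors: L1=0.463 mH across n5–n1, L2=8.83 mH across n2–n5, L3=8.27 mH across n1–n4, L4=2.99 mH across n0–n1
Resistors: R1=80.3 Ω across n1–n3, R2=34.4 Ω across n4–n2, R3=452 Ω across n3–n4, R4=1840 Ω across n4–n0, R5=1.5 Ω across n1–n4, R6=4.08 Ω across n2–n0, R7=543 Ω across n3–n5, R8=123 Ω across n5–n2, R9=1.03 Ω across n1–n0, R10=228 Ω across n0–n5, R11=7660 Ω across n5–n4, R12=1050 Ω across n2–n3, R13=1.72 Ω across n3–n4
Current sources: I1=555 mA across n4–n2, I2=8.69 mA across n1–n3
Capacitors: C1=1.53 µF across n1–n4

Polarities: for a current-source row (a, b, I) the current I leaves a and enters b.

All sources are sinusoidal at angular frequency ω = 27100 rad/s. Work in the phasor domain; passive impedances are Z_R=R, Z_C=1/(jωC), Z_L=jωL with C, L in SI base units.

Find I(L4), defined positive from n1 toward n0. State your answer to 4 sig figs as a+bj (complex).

-0.0002061+0.005683j A

Element admittances at ω=27100 rad/s:
  Y(L1) = 0.000-0.07970j S between n5,n1
  Y(R1) = 0.01245+0.000j S between n1,n3
  Y(L2) = 0.000-0.004179j S between n2,n5
  Y(R2) = 0.02907+0.000j S between n4,n2
  Y(R3) = 0.002212+0.000j S between n3,n4
  Y(R4) = 0.0005435+0.000j S between n4,n0
  Y(R5) = 0.6667+0.000j S between n1,n4
  Y(R6) = 0.2451+0.000j S between n2,n0
  Y(R7) = 0.001842+0.000j S between n3,n5
  Y(R8) = 0.008130+0.000j S between n5,n2
  Y(R9) = 0.9709+0.000j S between n1,n0
  Y(R10) = 0.004386+0.000j S between n0,n5
  Y(R11) = 0.0001305+0.000j S between n5,n4
  Y(R12) = 0.0009524+0.000j S between n2,n3
  I1: injects 0.555 A into n2 (from n4)
  Y(L3) = 0.000-0.004462j S between n1,n4
  Y(R13) = 0.5814+0.000j S between n3,n4
  Y(C1) = 0.000+0.04146j S between n1,n4
  Y(L4) = 0.000-0.01234j S between n0,n1
  I2: injects 0.00869 A into n3 (from n1)
Assemble and solve the 5×5 MNA system:
  V(n1)=-0.4605-0.01670j  V(n2)=1.833+0.03949j  V(n3)=-1.094+0.02082j  V(n4)=-1.129+0.02105j  V(n5)=-0.3172+0.1928j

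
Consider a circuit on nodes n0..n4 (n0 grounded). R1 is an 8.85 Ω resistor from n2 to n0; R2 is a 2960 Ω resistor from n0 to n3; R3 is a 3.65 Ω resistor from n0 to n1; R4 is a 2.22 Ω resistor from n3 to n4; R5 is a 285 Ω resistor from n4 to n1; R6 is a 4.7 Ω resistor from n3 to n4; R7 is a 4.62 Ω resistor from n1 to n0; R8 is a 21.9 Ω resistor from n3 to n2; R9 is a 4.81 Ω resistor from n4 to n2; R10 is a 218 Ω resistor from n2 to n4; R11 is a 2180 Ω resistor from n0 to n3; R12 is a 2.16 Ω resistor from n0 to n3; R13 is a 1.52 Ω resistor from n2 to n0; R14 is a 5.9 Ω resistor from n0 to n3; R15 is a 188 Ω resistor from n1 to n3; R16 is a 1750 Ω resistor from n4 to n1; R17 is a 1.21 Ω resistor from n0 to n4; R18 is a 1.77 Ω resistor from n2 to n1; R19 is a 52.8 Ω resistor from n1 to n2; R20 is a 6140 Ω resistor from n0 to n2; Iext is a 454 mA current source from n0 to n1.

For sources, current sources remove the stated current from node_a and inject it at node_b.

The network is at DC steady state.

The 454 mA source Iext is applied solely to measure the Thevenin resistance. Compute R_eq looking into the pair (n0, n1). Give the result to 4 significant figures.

Element admittances at DC:
  Y(R1) = 0.1130 S between n2,n0
  Y(R2) = 0.0003378 S between n0,n3
  Y(R3) = 0.2740 S between n0,n1
  Y(R4) = 0.4505 S between n3,n4
  Y(R5) = 0.003509 S between n4,n1
  Y(R6) = 0.2128 S between n3,n4
  Y(R7) = 0.2165 S between n1,n0
  Y(R8) = 0.04566 S between n3,n2
  Y(R9) = 0.2079 S between n4,n2
  Y(R10) = 0.004587 S between n2,n4
  Y(R11) = 0.0004587 S between n0,n3
  Y(R12) = 0.4630 S between n0,n3
  Y(R13) = 0.6579 S between n2,n0
  Y(R14) = 0.1695 S between n0,n3
  Y(R15) = 0.005319 S between n1,n3
  Y(R16) = 0.0005714 S between n4,n1
  Y(R17) = 0.8264 S between n0,n4
  Y(R18) = 0.5650 S between n2,n1
  Y(R19) = 0.01894 S between n1,n2
  Y(R20) = 0.0001629 S between n0,n2
  Iext: injects 0.454 A into n1 (from n0)
Assemble and solve the 4×4 MNA system:
  V(n1)=0.5244  V(n2)=0.1953  V(n3)=0.02631  V(n4)=0.03580

R_eq = 1.155 Ω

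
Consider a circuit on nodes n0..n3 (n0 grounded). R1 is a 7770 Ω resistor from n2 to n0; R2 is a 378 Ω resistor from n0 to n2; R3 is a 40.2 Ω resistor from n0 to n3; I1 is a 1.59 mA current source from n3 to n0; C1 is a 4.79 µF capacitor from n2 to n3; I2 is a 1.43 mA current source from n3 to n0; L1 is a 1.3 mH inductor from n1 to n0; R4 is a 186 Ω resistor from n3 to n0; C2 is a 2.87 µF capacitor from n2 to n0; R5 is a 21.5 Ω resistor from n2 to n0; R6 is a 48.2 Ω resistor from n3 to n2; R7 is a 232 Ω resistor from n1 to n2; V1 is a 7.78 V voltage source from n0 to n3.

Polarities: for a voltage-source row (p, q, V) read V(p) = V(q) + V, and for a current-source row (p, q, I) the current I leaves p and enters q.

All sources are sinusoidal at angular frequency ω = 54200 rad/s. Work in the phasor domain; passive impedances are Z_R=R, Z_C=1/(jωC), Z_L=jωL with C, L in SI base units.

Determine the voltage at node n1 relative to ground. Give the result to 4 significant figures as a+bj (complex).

-0.2751-1.373j V

MNA unknowns: 3 node voltages V₁..V_3 plus 1 source current (V1)
R1: Y=0.0001287+0.000j on G[2,0]
R2: Y=0.002646+0.000j on G[0,2]
R3: Y=0.02488+0.000j on G[0,3]
I1: z[3]−=0.00159, z[0]+=0.00159
C1: Y=0.000+0.2596j on G[2,3]
I2: z[3]−=0.00143, z[0]+=0.00143
L1: Y=0.000-0.01419j on G[1,0]
R4: Y=0.005376+0.000j on G[3,0]
C2: Y=0.000+0.1556j on G[2,0]
R5: Y=0.04651+0.000j on G[2,0]
R6: Y=0.02075+0.000j on G[3,2]
R7: Y=0.004310+0.000j on G[1,2]
V1: row V0−V3=7.78, i_V1 at 0,3
solve → V1=-0.2751-1.373j, V2=-4.796-0.4671j, V3=-7.780+0.000j
aux → i_V1=-0.4155-0.7651j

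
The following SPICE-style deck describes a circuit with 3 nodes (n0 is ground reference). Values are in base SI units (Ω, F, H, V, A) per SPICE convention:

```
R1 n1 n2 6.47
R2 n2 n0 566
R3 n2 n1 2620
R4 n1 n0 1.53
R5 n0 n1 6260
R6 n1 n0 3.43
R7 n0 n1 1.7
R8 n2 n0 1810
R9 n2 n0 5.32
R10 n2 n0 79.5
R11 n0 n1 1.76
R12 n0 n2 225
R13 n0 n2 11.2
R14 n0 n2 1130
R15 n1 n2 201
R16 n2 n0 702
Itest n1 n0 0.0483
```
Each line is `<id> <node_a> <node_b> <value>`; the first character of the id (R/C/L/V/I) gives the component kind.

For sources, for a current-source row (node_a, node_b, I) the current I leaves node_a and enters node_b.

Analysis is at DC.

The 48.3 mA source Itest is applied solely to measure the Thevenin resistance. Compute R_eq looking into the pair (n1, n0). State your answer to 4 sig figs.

MNA unknowns: 2 node voltages V₁..V_2
R1: Y=0.1546 on G[1,2]
R2: Y=0.001767 on G[2,0]
R3: Y=0.0003817 on G[2,1]
R4: Y=0.6536 on G[1,0]
R5: Y=0.0001597 on G[0,1]
R6: Y=0.2915 on G[1,0]
R7: Y=0.5882 on G[0,1]
R8: Y=0.0005525 on G[2,0]
R9: Y=0.1880 on G[2,0]
R10: Y=0.01258 on G[2,0]
R11: Y=0.5682 on G[0,1]
R12: Y=0.004444 on G[0,2]
R13: Y=0.08929 on G[0,2]
R14: Y=0.0008850 on G[0,2]
R15: Y=0.004975 on G[1,2]
R16: Y=0.001425 on G[2,0]
Itest: z[1]−=0.0483, z[0]+=0.0483
solve → V1=-0.02190, V2=-0.007631

R_eq = 0.4533 Ω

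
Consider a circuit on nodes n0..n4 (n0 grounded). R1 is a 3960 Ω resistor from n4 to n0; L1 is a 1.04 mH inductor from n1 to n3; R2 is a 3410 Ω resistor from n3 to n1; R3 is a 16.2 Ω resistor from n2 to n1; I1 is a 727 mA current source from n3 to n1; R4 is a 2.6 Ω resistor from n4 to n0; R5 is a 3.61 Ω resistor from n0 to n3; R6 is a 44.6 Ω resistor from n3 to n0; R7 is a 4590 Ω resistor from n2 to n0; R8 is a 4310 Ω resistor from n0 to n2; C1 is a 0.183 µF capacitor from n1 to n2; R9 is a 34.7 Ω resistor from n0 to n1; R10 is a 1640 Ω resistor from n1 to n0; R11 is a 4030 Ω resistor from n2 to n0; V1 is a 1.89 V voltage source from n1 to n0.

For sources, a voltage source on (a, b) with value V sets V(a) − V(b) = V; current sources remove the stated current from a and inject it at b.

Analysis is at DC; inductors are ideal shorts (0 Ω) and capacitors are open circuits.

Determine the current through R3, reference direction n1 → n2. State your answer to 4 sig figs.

0.001305 A

Apply KCL at each of the 4 non-ground nodes and solve the resulting linear system.
Node n1: branches {L1, R2, R3, I1, C1, R9, R10, V1} → V_1 = 1.890
Node n2: branches {R3, R7, R8, C1, R11} → V_2 = 1.869
Node n3: branches {L1, R2, I1, R5, R6} → V_3 = 1.890
Node n4: branches {R1, R4} → V_4 = 0.000
Source currents: i(L1)=1.293, i(V1)=-0.6228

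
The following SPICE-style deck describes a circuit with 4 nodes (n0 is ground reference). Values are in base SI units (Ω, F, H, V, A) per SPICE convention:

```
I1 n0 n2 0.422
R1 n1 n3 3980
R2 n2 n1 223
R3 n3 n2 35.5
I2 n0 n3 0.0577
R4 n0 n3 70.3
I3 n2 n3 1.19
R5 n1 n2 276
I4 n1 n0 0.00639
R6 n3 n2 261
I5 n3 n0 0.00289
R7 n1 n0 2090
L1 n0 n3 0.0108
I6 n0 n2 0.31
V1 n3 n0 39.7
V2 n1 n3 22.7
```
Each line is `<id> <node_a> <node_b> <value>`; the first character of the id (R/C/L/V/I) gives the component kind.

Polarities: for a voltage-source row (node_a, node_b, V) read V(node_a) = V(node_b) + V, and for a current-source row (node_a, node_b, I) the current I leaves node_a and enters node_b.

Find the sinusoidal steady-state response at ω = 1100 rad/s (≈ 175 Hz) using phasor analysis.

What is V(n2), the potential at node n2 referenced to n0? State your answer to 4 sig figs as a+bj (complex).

32.87+0.000j V

Element admittances at ω=1100 rad/s:
  I1: injects 0.422 A into n2 (from n0)
  Y(R1) = 0.0002513+0.000j S between n1,n3
  Y(R2) = 0.004484+0.000j S between n2,n1
  Y(R3) = 0.02817+0.000j S between n3,n2
  I2: injects 0.0577 A into n3 (from n0)
  Y(R4) = 0.01422+0.000j S between n0,n3
  I3: injects 1.19 A into n3 (from n2)
  Y(R5) = 0.003623+0.000j S between n1,n2
  I4: injects 0.00639 A into n0 (from n1)
  Y(R6) = 0.003831+0.000j S between n3,n2
  I5: injects 0.00289 A into n0 (from n3)
  Y(R7) = 0.0004785+0.000j S between n1,n0
  Y(L1) = 0.000-0.08418j S between n0,n3
  I6: injects 0.31 A into n2 (from n0)
  V1: constraint V(n3)−V(n0) = 39.7
  V2: constraint V(n1)−V(n3) = 22.7
Assemble and solve the 5×5 MNA system:
  V(n1)=62.40+0.000j  V(n2)=32.87+0.000j  V(n3)=39.70+0.000j
  i(V1)=0.1858+3.342j  i(V2)=-0.2814+0.000j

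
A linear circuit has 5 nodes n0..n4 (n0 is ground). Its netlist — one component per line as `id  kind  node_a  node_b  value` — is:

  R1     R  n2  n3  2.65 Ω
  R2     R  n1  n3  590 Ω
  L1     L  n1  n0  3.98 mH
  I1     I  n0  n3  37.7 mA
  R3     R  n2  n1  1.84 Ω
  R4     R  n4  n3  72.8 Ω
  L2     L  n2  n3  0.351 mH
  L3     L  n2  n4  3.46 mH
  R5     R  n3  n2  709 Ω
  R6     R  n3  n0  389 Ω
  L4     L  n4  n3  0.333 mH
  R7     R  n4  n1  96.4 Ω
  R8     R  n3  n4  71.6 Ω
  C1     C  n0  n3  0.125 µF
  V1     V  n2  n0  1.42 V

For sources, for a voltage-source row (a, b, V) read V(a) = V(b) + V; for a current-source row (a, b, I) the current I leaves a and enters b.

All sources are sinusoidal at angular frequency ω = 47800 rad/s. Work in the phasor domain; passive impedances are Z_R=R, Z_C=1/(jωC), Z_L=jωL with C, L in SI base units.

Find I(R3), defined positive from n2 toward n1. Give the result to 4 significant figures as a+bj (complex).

-0.0008358-0.007168j A

Element admittances at ω=47800 rad/s:
  Y(R1) = 0.3774+0.000j S between n2,n3
  Y(R2) = 0.001695+0.000j S between n1,n3
  Y(L1) = 0.000-0.005256j S between n1,n0
  I1: injects 0.0377 A into n3 (from n0)
  Y(R3) = 0.5435+0.000j S between n2,n1
  Y(R4) = 0.01374+0.000j S between n4,n3
  Y(L2) = 0.000-0.05960j S between n2,n3
  Y(L3) = 0.000-0.006046j S between n2,n4
  Y(R5) = 0.001410+0.000j S between n3,n2
  Y(R6) = 0.002571+0.000j S between n3,n0
  Y(L4) = 0.000-0.06282j S between n4,n3
  Y(R7) = 0.01037+0.000j S between n4,n1
  Y(R8) = 0.01397+0.000j S between n3,n4
  Y(C1) = 0.000+0.005975j S between n0,n3
  V1: constraint V(n2)−V(n0) = 1.42
Assemble and solve the 5×5 MNA system:
  V(n1)=1.422+0.01319j  V(n2)=1.420+0.000j  V(n3)=1.508-0.007861j  V(n4)=1.495-0.01271j
  i(V1)=0.03371-0.001519j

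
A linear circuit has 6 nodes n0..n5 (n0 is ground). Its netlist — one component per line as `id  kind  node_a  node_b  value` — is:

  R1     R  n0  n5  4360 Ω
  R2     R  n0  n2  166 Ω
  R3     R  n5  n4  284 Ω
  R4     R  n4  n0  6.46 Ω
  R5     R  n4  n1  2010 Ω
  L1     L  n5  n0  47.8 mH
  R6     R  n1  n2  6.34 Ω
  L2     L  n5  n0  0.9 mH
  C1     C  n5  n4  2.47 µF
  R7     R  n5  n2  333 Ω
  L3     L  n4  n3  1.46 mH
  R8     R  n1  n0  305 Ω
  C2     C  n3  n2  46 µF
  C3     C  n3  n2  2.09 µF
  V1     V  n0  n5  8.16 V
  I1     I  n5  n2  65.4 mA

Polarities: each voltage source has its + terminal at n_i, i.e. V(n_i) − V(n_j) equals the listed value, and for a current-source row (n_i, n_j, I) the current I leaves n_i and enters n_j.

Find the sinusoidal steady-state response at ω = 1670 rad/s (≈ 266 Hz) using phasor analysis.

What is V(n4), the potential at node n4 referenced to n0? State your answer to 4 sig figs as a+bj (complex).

0.06210-0.1707j V

MNA unknowns: 5 node voltages V₁..V_5 plus 1 source current (V1)
R1: Y=0.0002294+0.000j on G[0,5]
R2: Y=0.006024+0.000j on G[0,2]
R3: Y=0.003521+0.000j on G[5,4]
R4: Y=0.1548+0.000j on G[4,0]
R5: Y=0.0004975+0.000j on G[4,1]
L1: Y=0.000-0.01253j on G[5,0]
R6: Y=0.1577+0.000j on G[1,2]
L2: Y=0.000-0.6653j on G[5,0]
C1: Y=0.000+0.004125j on G[5,4]
R7: Y=0.003003+0.000j on G[5,2]
L3: Y=0.000-0.4101j on G[4,3]
R8: Y=0.003279+0.000j on G[1,0]
C2: Y=0.000+0.07682j on G[3,2]
C3: Y=0.000+0.003490j on G[3,2]
V1: row V0−V5=8.16, i_V1 at 0,5
I1: z[5]−=0.0654, z[2]+=0.0654
solve → V1=0.1301-0.5509j, V2=0.1330-0.5636j, V3=0.04483-0.07502j, V4=0.06210-0.1707j, V5=-8.160+0.000j
aux → i_V1=0.008969+5.500j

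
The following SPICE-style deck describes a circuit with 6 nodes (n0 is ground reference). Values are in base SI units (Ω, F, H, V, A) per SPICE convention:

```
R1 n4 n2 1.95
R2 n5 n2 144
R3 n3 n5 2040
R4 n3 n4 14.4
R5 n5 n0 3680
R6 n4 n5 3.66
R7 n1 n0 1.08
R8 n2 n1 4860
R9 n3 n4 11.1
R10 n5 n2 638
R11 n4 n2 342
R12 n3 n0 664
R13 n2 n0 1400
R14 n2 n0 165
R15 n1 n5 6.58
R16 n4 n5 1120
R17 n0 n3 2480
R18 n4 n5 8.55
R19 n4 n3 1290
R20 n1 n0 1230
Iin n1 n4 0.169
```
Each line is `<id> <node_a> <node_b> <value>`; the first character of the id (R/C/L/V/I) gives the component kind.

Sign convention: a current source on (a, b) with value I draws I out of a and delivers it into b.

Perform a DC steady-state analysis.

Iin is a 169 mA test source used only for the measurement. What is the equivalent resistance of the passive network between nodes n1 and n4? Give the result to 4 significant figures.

MNA unknowns: 5 node voltages V₁..V_5
R1: Y=0.5128 on G[4,2]
R2: Y=0.006944 on G[5,2]
R3: Y=0.0004902 on G[3,5]
R4: Y=0.06944 on G[3,4]
R5: Y=0.0002717 on G[5,0]
R6: Y=0.2732 on G[4,5]
R7: Y=0.9259 on G[1,0]
R8: Y=0.0002058 on G[2,1]
R9: Y=0.09009 on G[3,4]
R10: Y=0.001567 on G[5,2]
R11: Y=0.002924 on G[4,2]
R12: Y=0.001506 on G[3,0]
R13: Y=0.0007143 on G[2,0]
R14: Y=0.006061 on G[2,0]
R15: Y=0.1520 on G[1,5]
R16: Y=0.0008929 on G[4,5]
R17: Y=0.0004032 on G[0,3]
R18: Y=0.1170 on G[4,5]
R19: Y=0.0007752 on G[4,3]
R20: Y=0.0008130 on G[1,0]
Iin: z[1]−=0.169, z[4]+=0.169
solve → V1=-0.01327, V2=1.383, V3=1.390, V4=1.408, V5=1.016

R_eq = 8.410 Ω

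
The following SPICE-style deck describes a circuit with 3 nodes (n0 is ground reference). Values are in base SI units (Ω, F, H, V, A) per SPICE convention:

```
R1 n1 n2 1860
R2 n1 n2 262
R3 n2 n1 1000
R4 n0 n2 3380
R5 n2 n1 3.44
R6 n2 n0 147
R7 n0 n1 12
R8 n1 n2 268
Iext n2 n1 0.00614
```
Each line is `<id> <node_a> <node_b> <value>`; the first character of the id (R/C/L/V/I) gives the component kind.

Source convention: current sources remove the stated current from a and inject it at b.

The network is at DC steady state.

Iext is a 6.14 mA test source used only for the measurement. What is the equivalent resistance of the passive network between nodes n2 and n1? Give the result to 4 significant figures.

R_eq = 3.265 Ω

Apply KCL at each of the 2 non-ground nodes and solve the resulting linear system.
Node n1: branches {R1, R2, R3, R5, R7, R8, Iext} → V_1 = 0.001573
Node n2: branches {R1, R2, R3, R4, R5, R6, R8, Iext} → V_2 = -0.01847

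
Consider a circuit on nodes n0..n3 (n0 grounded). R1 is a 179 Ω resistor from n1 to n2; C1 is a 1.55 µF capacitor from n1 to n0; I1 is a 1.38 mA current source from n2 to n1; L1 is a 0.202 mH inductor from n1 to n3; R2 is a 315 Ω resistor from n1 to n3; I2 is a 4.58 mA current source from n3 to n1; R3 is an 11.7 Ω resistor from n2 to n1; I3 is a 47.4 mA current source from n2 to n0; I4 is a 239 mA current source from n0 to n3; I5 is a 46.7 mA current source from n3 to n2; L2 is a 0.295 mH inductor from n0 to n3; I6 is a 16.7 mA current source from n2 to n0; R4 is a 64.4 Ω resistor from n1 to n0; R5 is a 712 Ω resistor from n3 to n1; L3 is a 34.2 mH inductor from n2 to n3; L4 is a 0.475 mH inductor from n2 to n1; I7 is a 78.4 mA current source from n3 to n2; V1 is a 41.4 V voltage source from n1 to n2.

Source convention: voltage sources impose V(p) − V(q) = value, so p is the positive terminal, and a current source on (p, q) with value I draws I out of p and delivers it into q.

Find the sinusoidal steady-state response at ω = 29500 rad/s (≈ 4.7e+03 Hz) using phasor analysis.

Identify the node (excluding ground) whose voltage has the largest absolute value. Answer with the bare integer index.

2

Element admittances at ω=29500 rad/s:
  Y(R1) = 0.005587+0.000j S between n1,n2
  Y(C1) = 0.000+0.04573j S between n1,n0
  I1: injects 0.00138 A into n1 (from n2)
  Y(L1) = 0.000-0.1678j S between n1,n3
  Y(R2) = 0.003175+0.000j S between n1,n3
  I2: injects 0.00458 A into n1 (from n3)
  Y(R3) = 0.08547+0.000j S between n2,n1
  I3: injects 0.0474 A into n0 (from n2)
  I4: injects 0.239 A into n3 (from n0)
  I5: injects 0.0467 A into n2 (from n3)
  Y(L2) = 0.000-0.1149j S between n0,n3
  I6: injects 0.0167 A into n0 (from n2)
  Y(R4) = 0.01553+0.000j S between n1,n0
  Y(R5) = 0.001404+0.000j S between n3,n1
  Y(L3) = 0.000-0.0009912j S between n2,n3
  Y(L4) = 0.000-0.07136j S between n2,n1
  I7: injects 0.0784 A into n2 (from n3)
  V1: constraint V(n1)−V(n2) = 41.4
Assemble and solve the 4×4 MNA system:
  V(n1)=3.190+3.462j  V(n2)=-38.21+3.462j  V(n3)=1.737+2.469j
  i(V1)=-3.828+2.994j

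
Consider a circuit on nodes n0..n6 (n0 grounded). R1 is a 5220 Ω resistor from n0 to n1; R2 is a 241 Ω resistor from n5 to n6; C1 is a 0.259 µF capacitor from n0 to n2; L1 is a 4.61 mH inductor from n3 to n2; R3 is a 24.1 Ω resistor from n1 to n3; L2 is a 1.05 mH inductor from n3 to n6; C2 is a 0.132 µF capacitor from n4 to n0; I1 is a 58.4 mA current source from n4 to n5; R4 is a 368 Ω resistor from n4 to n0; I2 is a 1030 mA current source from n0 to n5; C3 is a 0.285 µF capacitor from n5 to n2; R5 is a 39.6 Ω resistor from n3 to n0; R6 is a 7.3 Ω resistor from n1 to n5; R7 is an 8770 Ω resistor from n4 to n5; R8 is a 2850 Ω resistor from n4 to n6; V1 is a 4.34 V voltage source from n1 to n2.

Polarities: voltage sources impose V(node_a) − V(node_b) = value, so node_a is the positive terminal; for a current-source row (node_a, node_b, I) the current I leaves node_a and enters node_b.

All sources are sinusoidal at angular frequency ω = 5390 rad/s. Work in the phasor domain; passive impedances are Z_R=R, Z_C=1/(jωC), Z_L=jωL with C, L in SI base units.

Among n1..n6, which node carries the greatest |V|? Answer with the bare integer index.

5

MNA unknowns: 6 node voltages V₁..V_6 plus 1 source current (V1)
R1: Y=0.0001916+0.000j on G[0,1]
R2: Y=0.004149+0.000j on G[5,6]
C1: Y=0.000+0.001396j on G[0,2]
L1: Y=0.000-0.04024j on G[3,2]
R3: Y=0.04149+0.000j on G[1,3]
L2: Y=0.000-0.1767j on G[3,6]
C2: Y=0.000+0.0007115j on G[4,0]
I1: z[4]−=0.0584, z[5]+=0.0584
R4: Y=0.002717+0.000j on G[4,0]
I2: z[0]−=1.03, z[5]+=1.03
C3: Y=0.000+0.001536j on G[5,2]
R5: Y=0.02525+0.000j on G[3,0]
R6: Y=0.1370+0.000j on G[1,5]
R7: Y=0.0001140+0.000j on G[4,5]
R8: Y=0.0003509+0.000j on G[4,6]
V1: row V1−V2=4.34, i_V1 at 1,2
solve → V1=57.46+5.400j, V2=53.12+5.400j, V3=41.89-2.923j, V4=-10.91+2.346j, V5=64.65+5.040j, V6=41.70-2.488j
aux → i_V1=0.3268-0.3956j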